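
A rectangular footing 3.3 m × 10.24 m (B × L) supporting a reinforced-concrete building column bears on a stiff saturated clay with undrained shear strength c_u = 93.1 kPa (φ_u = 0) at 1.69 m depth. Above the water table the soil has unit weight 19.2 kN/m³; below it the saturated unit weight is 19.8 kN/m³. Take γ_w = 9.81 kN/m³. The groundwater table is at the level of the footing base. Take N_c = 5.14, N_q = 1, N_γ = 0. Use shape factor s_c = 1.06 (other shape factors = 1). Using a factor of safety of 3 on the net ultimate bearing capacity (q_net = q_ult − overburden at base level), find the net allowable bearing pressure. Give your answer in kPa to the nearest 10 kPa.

q_all(net) ≈ 170 kPa

Overburden at base level: q = 19.2 × 1.69 = 32.448 kPa.
Cohesion term c·N_c·s_c = 93.1 × 5.14 × 1.06 = 507.25 kPa; surcharge term q·N_q = 32.448 × 1 = 32.448 kPa.
q_ult = 507.25 + 32.448 = 539.69 kPa.
q_net = 539.69 − 32.448 = 507.25 kPa.
q_all(net) = 507.25 / 3 = 169.08 kPa.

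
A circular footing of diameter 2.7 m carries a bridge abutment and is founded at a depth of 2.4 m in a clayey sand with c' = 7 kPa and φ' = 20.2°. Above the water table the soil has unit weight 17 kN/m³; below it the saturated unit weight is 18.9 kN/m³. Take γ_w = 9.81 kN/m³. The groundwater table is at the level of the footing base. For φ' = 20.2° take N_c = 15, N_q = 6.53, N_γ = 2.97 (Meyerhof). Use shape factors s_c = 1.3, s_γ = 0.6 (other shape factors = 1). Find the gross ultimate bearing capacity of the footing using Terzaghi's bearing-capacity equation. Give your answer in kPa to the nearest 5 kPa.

q = γ·D_f = 17 × 2.4 = 40.8 kPa.
For the ½γBN_γ term take γ' = 18.9 − 9.81 = 9.09 kN/m³ (soil below base is submerged).
c·N_c·s_c = 7 × 15 × 1.3 = 136.5 kPa
q·N_q = 40.8 × 6.53 = 266.42 kPa
0.5·γ·B·N_γ·s_γ = 0.5 × 9.09 × 2.7 × 2.97 × 0.6 = 21.868 kPa
q_ult = 136.5 + 266.42 + 21.868 = 424.79 kPa.

q_ult ≈ 425 kPa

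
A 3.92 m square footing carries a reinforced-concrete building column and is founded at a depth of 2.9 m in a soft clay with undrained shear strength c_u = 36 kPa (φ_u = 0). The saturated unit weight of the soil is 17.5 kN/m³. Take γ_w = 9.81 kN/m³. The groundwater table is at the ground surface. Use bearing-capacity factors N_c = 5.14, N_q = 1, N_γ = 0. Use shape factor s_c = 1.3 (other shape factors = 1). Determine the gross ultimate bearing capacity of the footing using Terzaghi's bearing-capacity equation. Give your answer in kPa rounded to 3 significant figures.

γ' = 17.5 − 9.81 = 7.69 kN/m³ (submerged throughout). q = 7.69 × 2.9 = 22.301 kPa.
c·N_c·s_c = 36 × 5.14 × 1.3 = 240.55 kPa
q·N_q = 22.301 × 1 = 22.301 kPa
q_ult = 240.55 + 22.301 = 262.85 kPa.

q_ult ≈ 263 kPa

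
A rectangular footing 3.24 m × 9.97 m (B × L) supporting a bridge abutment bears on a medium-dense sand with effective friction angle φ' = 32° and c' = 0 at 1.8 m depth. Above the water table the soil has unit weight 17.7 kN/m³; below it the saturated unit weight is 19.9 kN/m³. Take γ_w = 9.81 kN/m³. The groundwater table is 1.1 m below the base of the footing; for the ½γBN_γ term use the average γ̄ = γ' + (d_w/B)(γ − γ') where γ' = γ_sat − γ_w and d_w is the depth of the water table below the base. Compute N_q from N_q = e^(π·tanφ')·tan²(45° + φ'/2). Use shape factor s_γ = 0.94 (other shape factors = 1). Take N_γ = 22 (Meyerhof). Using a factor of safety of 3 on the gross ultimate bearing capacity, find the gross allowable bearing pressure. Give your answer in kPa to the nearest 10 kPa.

N_q = e^(π·tan32°)·tan²(61°) = 23.18.
Overburden at base level: q = 17.7 × 1.8 = 31.86 kPa.
The water table is 1.1 m below the base (< B = 3.24 m), so the ½γBN_γ term uses γ̄ = γ' + (d_w/B)(γ − γ') = 10.09 + (1.1/3.24)(17.7 − 10.09) = 12.674 kN/m³.
Surcharge term q·N_q = 31.86 × 23.177 = 738.41 kPa; self-weight term 0.5·γ·B·N_γ·s_γ = 0.5 × 12.674 × 3.24 × 22 × 0.94 = 424.59 kPa.
q_ult = 738.41 + 424.59 = 1163 kPa.
q_all = 1163 / 3 = 387.67 kPa.

q_all ≈ 390 kPa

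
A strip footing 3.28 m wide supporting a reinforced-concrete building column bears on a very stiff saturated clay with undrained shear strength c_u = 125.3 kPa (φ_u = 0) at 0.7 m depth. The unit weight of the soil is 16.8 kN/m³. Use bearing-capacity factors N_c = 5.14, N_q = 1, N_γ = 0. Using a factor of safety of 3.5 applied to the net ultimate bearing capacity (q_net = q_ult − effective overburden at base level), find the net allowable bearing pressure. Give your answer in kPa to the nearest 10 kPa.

q_all(net) ≈ 180 kPa

Effective surcharge at the founding depth q = γ·D_f = 16.8 × 0.7 = 11.76 kPa.
q_ult = c·N_c + q·N_q
     = 125.3 × 5.14 + 11.76 × 1
     = 644.04 + 11.76 = 655.8 kPa.
Net ultimate: q_net = 655.8 − 11.76 = 644.04 kPa.
q_all(net) = 644.04 / 3.5 = 184.01 kPa.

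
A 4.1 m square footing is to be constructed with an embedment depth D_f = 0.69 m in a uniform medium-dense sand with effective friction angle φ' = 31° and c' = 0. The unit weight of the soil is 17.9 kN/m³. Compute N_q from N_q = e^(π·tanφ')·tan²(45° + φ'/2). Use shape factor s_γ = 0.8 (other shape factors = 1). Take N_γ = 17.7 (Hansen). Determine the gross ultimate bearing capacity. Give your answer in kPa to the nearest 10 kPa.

q_ult ≈ 770 kPa

tan31° = 0.6009, so N_q = e^(π×0.6009)·tan²(60.5°) = 6.604 × 3.124 = 20.63.
q = γ·D_f = 17.9 × 0.69 = 12.351 kPa.
q·N_q = 12.351 × 20.631 = 254.81 kPa
0.5·γ·B·N_γ·s_γ = 0.5 × 17.9 × 4.1 × 17.7 × 0.8 = 519.6 kPa
q_ult = 254.81 + 519.6 = 774.41 kPa.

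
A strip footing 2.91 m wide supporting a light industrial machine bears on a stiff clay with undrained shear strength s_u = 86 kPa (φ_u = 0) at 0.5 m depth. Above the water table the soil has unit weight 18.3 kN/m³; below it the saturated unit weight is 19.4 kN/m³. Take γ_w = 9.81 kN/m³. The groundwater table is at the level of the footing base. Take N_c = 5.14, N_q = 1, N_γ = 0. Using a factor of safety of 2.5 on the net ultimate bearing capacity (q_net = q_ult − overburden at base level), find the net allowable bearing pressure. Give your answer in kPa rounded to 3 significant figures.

q_all(net) ≈ 177 kPa

q = γ·D_f = 18.3 × 0.5 = 9.15 kPa.
c·N_c = 86 × 5.14 = 442.04 kPa
q·N_q = 9.15 × 1 = 9.15 kPa
q_ult = 442.04 + 9.15 = 451.19 kPa.
q_net = 451.19 − 9.15 = 442.04 kPa.
q_all(net) = 442.04 / 2.5 = 176.82 kPa.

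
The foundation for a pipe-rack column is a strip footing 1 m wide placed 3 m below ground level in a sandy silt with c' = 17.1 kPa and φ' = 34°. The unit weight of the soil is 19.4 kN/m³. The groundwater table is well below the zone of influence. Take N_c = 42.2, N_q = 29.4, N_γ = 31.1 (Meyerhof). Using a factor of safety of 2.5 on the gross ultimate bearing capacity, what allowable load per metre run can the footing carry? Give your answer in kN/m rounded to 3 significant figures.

Effective surcharge at the founding depth q = γ·D_f = 19.4 × 3 = 58.2 kPa.
q_ult = c·N_c + q·N_q + 0.5·γ·B·N_γ
     = 17.1 × 42.2 + 58.2 × 29.4 + 0.5 × 19.4 × 1 × 31.1
     = 721.62 + 1711.1 + 301.67 = 2734.4 kPa.
Gross allowable pressure q_all = 2734.4 / 2.5 = 1093.7 kPa.
Allowable wall load = q_all × B = 1093.7 × 1 = 1093.7 kN per metre run.

≈ 1090 kN/m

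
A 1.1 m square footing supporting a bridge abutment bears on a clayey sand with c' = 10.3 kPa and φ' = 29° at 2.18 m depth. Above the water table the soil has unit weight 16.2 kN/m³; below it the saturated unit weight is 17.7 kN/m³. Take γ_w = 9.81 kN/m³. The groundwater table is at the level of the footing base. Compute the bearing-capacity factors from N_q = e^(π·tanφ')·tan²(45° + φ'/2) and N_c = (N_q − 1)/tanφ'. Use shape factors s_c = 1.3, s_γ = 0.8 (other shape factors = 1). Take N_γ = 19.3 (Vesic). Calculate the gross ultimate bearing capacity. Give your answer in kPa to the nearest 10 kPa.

q_ult ≈ 1020 kPa

tan29° = 0.5543, so N_q = e^(π×0.5543)·tan²(59.5°) = 5.705 × 2.882 = 16.44.
N_c = (16.44 − 1)/tan29° = 27.86.
q = γ·D_f = 16.2 × 2.18 = 35.316 kPa.
For the ½γBN_γ term take γ' = 17.7 − 9.81 = 7.89 kN/m³ (soil below base is submerged).
c·N_c·s_c = 10.3 × 27.86 × 1.3 = 373.05 kPa
q·N_q = 35.316 × 16.443 = 580.71 kPa
0.5·γ·B·N_γ·s_γ = 0.5 × 7.89 × 1.1 × 19.3 × 0.8 = 67.002 kPa
q_ult = 373.05 + 580.71 + 67.002 = 1020.8 kPa.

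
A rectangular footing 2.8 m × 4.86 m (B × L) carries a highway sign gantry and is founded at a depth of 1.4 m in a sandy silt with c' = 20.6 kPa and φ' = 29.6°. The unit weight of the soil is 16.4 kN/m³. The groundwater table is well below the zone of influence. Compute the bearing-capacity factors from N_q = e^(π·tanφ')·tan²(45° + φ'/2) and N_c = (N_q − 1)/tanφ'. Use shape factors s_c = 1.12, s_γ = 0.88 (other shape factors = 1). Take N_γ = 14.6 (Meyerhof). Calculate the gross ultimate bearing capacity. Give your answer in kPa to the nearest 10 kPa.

q_ult ≈ 1370 kPa

tan29.6° = 0.5681, so N_q = e^(π×0.5681)·tan²(59.8°) = 5.958 × 2.952 = 17.59.
N_c = (17.59 − 1)/tan29.6° = 29.2.
Overburden at base level: q = 16.4 × 1.4 = 22.96 kPa.
Cohesion term c·N_c·s_c = 20.6 × 29.199 × 1.12 = 673.69 kPa; surcharge term q·N_q = 22.96 × 17.588 = 403.81 kPa; self-weight term 0.5·γ·B·N_γ·s_γ = 0.5 × 16.4 × 2.8 × 14.6 × 0.88 = 294.99 kPa.
q_ult = 673.69 + 403.81 + 294.99 = 1372.5 kPa.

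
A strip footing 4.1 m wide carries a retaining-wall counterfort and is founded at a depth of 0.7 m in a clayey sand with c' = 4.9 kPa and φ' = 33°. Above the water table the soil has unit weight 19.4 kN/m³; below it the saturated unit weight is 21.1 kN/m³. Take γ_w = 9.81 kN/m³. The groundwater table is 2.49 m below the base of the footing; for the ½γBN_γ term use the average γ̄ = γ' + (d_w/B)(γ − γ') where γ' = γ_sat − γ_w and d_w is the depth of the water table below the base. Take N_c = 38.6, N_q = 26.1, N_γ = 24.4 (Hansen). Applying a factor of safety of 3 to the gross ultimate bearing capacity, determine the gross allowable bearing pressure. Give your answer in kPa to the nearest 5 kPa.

q_all ≈ 450 kPa

q = γ·D_f = 19.4 × 0.7 = 13.58 kPa.
γ' = 11.29 kN/m³; averaging over the depth B below the base, γ̄ = γ' + (d_w/B)(γ − γ') = 16.215 kN/m³.
c·N_c = 4.9 × 38.6 = 189.14 kPa
q·N_q = 13.58 × 26.1 = 354.44 kPa
0.5·γ·B·N_γ = 0.5 × 16.215 × 4.1 × 24.4 = 811.09 kPa
q_ult = 189.14 + 354.44 + 811.09 = 1354.7 kPa.
q_all = q_ult / FS = 1354.7 / 3 = 451.56 kPa.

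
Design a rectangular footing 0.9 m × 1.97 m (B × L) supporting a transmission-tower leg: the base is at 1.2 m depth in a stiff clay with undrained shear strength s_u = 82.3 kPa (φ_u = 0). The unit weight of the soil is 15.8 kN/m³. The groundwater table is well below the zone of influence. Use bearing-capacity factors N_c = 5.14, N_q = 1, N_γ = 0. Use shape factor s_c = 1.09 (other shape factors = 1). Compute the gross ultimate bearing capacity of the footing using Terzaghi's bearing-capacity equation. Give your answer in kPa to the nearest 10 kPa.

Effective surcharge at the founding depth q = γ·D_f = 15.8 × 1.2 = 18.96 kPa.
q_ult = c·N_c·s_c + q·N_q
     = 82.3 × 5.14 × 1.09 + 18.96 × 1
     = 461.09 + 18.96 = 480.05 kPa.

q_ult ≈ 480 kPa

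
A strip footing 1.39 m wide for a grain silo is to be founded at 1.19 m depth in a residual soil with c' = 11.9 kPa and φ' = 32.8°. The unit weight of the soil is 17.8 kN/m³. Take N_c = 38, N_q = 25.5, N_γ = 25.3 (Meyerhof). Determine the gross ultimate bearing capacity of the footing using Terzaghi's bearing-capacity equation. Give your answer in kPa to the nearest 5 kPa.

q_ult ≈ 1305 kPa

Overburden at base level: q = 17.8 × 1.19 = 21.182 kPa.
Cohesion term c·N_c = 11.9 × 38 = 452.2 kPa; surcharge term q·N_q = 21.182 × 25.5 = 540.14 kPa; self-weight term 0.5·γ·B·N_γ = 0.5 × 17.8 × 1.39 × 25.3 = 312.99 kPa.
q_ult = 452.2 + 540.14 + 312.99 = 1305.3 kPa.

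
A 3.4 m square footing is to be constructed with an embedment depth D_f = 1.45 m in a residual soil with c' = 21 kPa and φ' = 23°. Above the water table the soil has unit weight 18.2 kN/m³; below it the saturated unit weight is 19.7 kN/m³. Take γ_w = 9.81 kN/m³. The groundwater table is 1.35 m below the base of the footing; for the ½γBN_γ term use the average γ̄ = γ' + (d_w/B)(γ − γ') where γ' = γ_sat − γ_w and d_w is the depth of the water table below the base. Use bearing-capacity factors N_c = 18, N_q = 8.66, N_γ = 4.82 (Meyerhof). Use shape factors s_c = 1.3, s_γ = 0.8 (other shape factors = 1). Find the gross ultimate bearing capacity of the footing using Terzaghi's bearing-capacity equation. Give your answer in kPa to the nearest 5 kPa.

q_ult ≈ 805 kPa

Overburden at base level: q = 18.2 × 1.45 = 26.39 kPa.
The water table is 1.35 m below the base (< B = 3.4 m), so the ½γBN_γ term uses γ̄ = γ' + (d_w/B)(γ − γ') = 9.89 + (1.35/3.4)(18.2 − 9.89) = 13.19 kN/m³.
Cohesion term c·N_c·s_c = 21 × 18 × 1.3 = 491.4 kPa; surcharge term q·N_q = 26.39 × 8.66 = 228.54 kPa; self-weight term 0.5·γ·B·N_γ·s_γ = 0.5 × 13.19 × 3.4 × 4.82 × 0.8 = 86.46 kPa.
q_ult = 491.4 + 228.54 + 86.46 = 806.4 kPa.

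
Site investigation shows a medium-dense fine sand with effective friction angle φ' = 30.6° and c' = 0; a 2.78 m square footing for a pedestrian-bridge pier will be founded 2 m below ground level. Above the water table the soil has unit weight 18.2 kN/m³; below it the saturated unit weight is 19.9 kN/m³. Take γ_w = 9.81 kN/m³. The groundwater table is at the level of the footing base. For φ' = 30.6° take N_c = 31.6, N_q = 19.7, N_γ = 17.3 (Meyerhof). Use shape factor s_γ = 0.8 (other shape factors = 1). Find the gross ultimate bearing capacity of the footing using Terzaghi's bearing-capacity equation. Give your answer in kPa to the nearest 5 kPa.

Overburden at base level: q = 18.2 × 2 = 36.4 kPa.
Below the base the soil is submerged, so the ½γBN_γ term uses γ' = 19.9 − 9.81 = 10.09 kN/m³.
Surcharge term q·N_q = 36.4 × 19.7 = 717.08 kPa; self-weight term 0.5·γ·B·N_γ·s_γ = 0.5 × 10.09 × 2.78 × 17.3 × 0.8 = 194.11 kPa.
q_ult = 717.08 + 194.11 = 911.19 kPa.

q_ult ≈ 910 kPa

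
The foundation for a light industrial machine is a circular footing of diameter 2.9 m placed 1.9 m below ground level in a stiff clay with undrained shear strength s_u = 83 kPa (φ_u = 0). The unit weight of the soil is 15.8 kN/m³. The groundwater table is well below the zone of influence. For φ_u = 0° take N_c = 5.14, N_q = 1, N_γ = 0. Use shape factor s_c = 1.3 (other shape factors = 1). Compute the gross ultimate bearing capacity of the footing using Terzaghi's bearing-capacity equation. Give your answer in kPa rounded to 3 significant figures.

q_ult ≈ 585 kPa

Overburden at base level: q = 15.8 × 1.9 = 30.02 kPa.
Cohesion term c·N_c·s_c = 83 × 5.14 × 1.3 = 554.61 kPa; surcharge term q·N_q = 30.02 × 1 = 30.02 kPa.
q_ult = 554.61 + 30.02 = 584.63 kPa.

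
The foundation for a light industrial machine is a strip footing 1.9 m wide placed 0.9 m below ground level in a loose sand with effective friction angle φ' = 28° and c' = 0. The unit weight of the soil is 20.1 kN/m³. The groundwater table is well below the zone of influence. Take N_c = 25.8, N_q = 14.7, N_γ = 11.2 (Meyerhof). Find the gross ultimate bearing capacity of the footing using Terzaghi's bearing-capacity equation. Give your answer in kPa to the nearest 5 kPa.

Overburden at base level: q = 20.1 × 0.9 = 18.09 kPa.
Surcharge term q·N_q = 18.09 × 14.7 = 265.92 kPa; self-weight term 0.5·γ·B·N_γ = 0.5 × 20.1 × 1.9 × 11.2 = 213.86 kPa.
q_ult = 265.92 + 213.86 = 479.79 kPa.

q_ult ≈ 480 kPa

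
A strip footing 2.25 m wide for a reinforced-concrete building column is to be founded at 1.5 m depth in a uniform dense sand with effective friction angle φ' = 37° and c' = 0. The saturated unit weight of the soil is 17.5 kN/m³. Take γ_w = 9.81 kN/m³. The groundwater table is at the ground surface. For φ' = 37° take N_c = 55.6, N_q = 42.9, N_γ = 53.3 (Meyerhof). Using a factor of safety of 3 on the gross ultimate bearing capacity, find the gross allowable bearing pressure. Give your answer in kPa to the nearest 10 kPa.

q_all ≈ 320 kPa

Water table at ground surface, so effective unit weight γ' = 17.5 − 9.81 = 7.69 kN/m³ is used throughout; overburden q = 7.69 × 1.5 = 11.535 kPa; the same γ' applies in the ½γBN_γ term.
Surcharge term q·N_q = 11.535 × 42.9 = 494.85 kPa; self-weight term 0.5·γ·B·N_γ = 0.5 × 7.69 × 2.25 × 53.3 = 461.11 kPa.
q_ult = 494.85 + 461.11 = 955.96 kPa.
q_all = 955.96 / 3 = 318.65 kPa.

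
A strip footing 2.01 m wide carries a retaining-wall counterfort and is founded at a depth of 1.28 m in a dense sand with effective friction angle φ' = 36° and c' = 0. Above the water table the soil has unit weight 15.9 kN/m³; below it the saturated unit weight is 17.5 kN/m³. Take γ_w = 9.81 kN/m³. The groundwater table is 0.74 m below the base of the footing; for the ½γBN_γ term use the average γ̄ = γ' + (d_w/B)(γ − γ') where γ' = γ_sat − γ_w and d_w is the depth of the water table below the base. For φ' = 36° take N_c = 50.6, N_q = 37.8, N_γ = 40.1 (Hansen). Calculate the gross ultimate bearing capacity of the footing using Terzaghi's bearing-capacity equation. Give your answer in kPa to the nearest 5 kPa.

q_ult ≈ 1200 kPa

Overburden at base level: q = 15.9 × 1.28 = 20.352 kPa.
The water table is 0.74 m below the base (< B = 2.01 m), so the ½γBN_γ term uses γ̄ = γ' + (d_w/B)(γ − γ') = 7.69 + (0.74/2.01)(15.9 − 7.69) = 10.713 kN/m³.
Surcharge term q·N_q = 20.352 × 37.8 = 769.31 kPa; self-weight term 0.5·γ·B·N_γ = 0.5 × 10.713 × 2.01 × 40.1 = 431.72 kPa.
q_ult = 769.31 + 431.72 = 1201 kPa.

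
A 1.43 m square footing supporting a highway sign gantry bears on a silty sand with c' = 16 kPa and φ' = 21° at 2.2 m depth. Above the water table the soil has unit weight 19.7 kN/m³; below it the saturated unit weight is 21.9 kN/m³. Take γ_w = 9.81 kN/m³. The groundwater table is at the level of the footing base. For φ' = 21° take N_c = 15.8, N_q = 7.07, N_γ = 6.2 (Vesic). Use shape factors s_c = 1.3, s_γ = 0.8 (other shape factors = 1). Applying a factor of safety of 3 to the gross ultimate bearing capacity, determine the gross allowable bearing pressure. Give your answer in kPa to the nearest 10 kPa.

q_all ≈ 230 kPa

Effective surcharge at the founding depth q = γ·D_f = 19.7 × 2.2 = 43.34 kPa.
The water table coincides with the base, so in the self-weight term γ → γ' = 12.09 kN/m³.
q_ult = c·N_c·s_c + q·N_q + 0.5·γ·B·N_γ·s_γ
     = 16 × 15.8 × 1.3 + 43.34 × 7.07 + 0.5 × 12.09 × 1.43 × 6.2 × 0.8
     = 328.64 + 306.41 + 42.876 = 677.93 kPa.
q_all = q_ult / FS = 677.93 / 3 = 225.98 kPa.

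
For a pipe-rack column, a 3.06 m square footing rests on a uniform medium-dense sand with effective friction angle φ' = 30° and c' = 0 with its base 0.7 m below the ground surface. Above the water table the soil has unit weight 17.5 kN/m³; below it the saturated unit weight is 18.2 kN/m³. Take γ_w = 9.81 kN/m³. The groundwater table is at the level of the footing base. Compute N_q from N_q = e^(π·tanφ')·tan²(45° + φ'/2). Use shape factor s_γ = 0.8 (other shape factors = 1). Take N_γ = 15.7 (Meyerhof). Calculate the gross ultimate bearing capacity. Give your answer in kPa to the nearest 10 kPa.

tan30° = 0.5774, so N_q = e^(π×0.5774)·tan²(60°) = 6.134 × 3.0 = 18.4.
Overburden at base level: q = 17.5 × 0.7 = 12.25 kPa.
Below the base the soil is submerged, so the ½γBN_γ term uses γ' = 18.2 − 9.81 = 8.39 kN/m³.
Surcharge term q·N_q = 12.25 × 18.401 = 225.41 kPa; self-weight term 0.5·γ·B·N_γ·s_γ = 0.5 × 8.39 × 3.06 × 15.7 × 0.8 = 161.23 kPa.
q_ult = 225.41 + 161.23 = 386.64 kPa.

q_ult ≈ 390 kPa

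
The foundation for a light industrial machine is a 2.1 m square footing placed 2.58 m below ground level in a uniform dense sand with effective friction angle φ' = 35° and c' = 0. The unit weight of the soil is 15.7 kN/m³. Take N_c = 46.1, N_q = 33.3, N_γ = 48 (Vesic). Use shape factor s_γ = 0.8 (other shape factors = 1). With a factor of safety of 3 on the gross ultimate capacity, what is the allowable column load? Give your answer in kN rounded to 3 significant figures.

P_all ≈ 2910 kN

Effective surcharge at the founding depth q = γ·D_f = 15.7 × 2.58 = 40.506 kPa.
q_ult = q·N_q + 0.5·γ·B·N_γ·s_γ
     = 40.506 × 33.3 + 0.5 × 15.7 × 2.1 × 48 × 0.8
     = 1348.8 + 633.02 = 1981.9 kPa.
Gross allowable pressure q_all = 1981.9 / 3 = 660.62 kPa.
Footing area = 4.41 m², so allowable column load = 660.62 × 4.41 = 2913.4 kN.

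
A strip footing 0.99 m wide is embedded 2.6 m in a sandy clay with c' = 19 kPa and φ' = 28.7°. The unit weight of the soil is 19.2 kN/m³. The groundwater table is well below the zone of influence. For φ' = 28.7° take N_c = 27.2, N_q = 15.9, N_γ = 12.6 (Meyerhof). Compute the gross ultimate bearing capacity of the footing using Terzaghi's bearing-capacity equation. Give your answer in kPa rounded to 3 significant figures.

Overburden at base level: q = 19.2 × 2.6 = 49.92 kPa.
Cohesion term c·N_c = 19 × 27.2 = 516.8 kPa; surcharge term q·N_q = 49.92 × 15.9 = 793.73 kPa; self-weight term 0.5·γ·B·N_γ = 0.5 × 19.2 × 0.99 × 12.6 = 119.75 kPa.
q_ult = 516.8 + 793.73 + 119.75 = 1430.3 kPa.

q_ult ≈ 1430 kPa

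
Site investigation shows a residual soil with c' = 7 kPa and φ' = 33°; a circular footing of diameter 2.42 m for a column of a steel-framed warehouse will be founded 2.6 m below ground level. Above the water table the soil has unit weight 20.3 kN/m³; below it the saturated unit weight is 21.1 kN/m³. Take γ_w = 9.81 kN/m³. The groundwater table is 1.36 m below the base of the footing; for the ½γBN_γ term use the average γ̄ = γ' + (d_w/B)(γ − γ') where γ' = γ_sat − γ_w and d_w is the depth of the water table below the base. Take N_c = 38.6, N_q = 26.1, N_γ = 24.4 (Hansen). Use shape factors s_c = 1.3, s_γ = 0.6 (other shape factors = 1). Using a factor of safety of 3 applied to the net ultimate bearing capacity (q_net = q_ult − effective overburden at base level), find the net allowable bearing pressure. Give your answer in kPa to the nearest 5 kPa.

Effective surcharge at the founding depth q = γ·D_f = 20.3 × 2.6 = 52.78 kPa.
With d_w = 1.36 m < B, γ̄ = 11.29 + (1.36/2.42) × (20.3 − 11.29) = 16.353 kN/m³.
q_ult = c·N_c·s_c + q·N_q + 0.5·γ·B·N_γ·s_γ
     = 7 × 38.6 × 1.3 + 52.78 × 26.1 + 0.5 × 16.353 × 2.42 × 24.4 × 0.6
     = 351.26 + 1377.6 + 289.69 = 2018.5 kPa.
Net ultimate: q_net = 2018.5 − 52.78 = 1965.7 kPa.
q_all(net) = 1965.7 / 3 = 655.24 kPa.

q_all(net) ≈ 655 kPa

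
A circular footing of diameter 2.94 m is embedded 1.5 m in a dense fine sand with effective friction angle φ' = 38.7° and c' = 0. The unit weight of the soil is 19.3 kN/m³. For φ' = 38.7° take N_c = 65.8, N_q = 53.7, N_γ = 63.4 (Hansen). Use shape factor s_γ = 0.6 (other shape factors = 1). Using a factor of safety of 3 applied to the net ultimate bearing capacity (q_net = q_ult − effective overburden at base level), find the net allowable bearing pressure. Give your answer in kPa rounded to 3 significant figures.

q_all(net) ≈ 868 kPa

q = γ·D_f = 19.3 × 1.5 = 28.95 kPa.
q·N_q = 28.95 × 53.7 = 1554.6 kPa
0.5·γ·B·N_γ·s_γ = 0.5 × 19.3 × 2.94 × 63.4 × 0.6 = 1079.2 kPa
q_ult = 1554.6 + 1079.2 = 2633.8 kPa.
Net ultimate: q_net = 2633.8 − 28.95 = 2604.9 kPa.
q_all(net) = 2604.9 / 3 = 868.3 kPa.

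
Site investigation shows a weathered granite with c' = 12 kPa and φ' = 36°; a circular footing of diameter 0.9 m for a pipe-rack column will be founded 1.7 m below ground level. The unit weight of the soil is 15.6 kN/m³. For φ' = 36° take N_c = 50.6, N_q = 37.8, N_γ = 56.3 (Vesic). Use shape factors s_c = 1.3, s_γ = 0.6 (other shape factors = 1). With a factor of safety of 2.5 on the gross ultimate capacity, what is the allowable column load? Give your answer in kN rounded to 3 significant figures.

q = γ·D_f = 15.6 × 1.7 = 26.52 kPa.
c·N_c·s_c = 12 × 50.6 × 1.3 = 789.36 kPa
q·N_q = 26.52 × 37.8 = 1002.5 kPa
0.5·γ·B·N_γ·s_γ = 0.5 × 15.6 × 0.9 × 56.3 × 0.6 = 237.14 kPa
q_ult = 789.36 + 1002.5 + 237.14 = 2029 kPa.
Gross allowable pressure q_all = 2029 / 2.5 = 811.58 kPa.
Footing area = 0.6362 m², so allowable column load = 811.58 × 0.6362 = 516.33 kN.

P_all ≈ 516 kN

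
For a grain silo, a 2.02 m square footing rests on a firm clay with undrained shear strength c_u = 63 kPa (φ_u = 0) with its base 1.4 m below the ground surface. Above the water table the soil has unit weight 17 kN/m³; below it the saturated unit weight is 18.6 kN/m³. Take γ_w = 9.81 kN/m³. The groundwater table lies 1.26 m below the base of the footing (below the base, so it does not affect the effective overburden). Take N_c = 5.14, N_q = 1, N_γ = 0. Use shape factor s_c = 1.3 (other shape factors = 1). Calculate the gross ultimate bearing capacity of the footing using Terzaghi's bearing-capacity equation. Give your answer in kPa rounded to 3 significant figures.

q_ult ≈ 445 kPa

Overburden at base level: q = 17 × 1.4 = 23.8 kPa.
Cohesion term c·N_c·s_c = 63 × 5.14 × 1.3 = 420.97 kPa; surcharge term q·N_q = 23.8 × 1 = 23.8 kPa.
q_ult = 420.97 + 23.8 = 444.77 kPa.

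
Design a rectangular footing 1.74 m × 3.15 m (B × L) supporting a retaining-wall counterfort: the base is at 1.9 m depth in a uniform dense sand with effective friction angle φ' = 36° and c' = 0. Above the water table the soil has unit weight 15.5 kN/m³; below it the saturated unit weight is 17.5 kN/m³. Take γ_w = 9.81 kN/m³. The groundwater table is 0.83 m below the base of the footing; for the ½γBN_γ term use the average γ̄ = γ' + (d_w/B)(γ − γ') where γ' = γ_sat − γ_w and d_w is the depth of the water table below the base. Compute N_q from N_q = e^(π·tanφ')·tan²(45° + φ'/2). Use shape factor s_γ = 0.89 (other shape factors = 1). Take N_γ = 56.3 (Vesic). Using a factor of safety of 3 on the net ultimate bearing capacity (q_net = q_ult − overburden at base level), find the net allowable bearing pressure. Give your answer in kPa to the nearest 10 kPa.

q_all(net) ≈ 530 kPa

N_q = e^(π·tan36°)·tan²(63°) = 37.75.
q = γ·D_f = 15.5 × 1.9 = 29.45 kPa.
γ' = 7.69 kN/m³; averaging over the depth B below the base, γ̄ = γ' + (d_w/B)(γ − γ') = 11.415 kN/m³.
q·N_q = 29.45 × 37.752 = 1111.8 kPa
0.5·γ·B·N_γ·s_γ = 0.5 × 11.415 × 1.74 × 56.3 × 0.89 = 497.64 kPa
q_ult = 1111.8 + 497.64 = 1609.4 kPa.
q_net = 1609.4 − 29.45 = 1580 kPa.
q_all(net) = 1580 / 3 = 526.67 kPa.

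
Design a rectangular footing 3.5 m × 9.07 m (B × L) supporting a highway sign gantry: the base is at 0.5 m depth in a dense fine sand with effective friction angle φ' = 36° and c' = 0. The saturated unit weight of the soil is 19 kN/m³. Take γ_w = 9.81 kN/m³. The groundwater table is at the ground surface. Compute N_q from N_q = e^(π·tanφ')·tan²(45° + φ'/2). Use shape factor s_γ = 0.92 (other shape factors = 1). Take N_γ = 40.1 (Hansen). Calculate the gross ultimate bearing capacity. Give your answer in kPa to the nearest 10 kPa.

q_ult ≈ 770 kPa

tan36° = 0.7265, so N_q = e^(π×0.7265)·tan²(63°) = 9.801 × 3.852 = 37.75.
γ' = 19 − 9.81 = 9.19 kN/m³ (submerged throughout). q = 9.19 × 0.5 = 4.595 kPa; the same γ' applies in the ½γBN_γ term.
q·N_q = 4.595 × 37.752 = 173.47 kPa
0.5·γ·B·N_γ·s_γ = 0.5 × 9.19 × 3.5 × 40.1 × 0.92 = 593.32 kPa
q_ult = 173.47 + 593.32 = 766.79 kPa.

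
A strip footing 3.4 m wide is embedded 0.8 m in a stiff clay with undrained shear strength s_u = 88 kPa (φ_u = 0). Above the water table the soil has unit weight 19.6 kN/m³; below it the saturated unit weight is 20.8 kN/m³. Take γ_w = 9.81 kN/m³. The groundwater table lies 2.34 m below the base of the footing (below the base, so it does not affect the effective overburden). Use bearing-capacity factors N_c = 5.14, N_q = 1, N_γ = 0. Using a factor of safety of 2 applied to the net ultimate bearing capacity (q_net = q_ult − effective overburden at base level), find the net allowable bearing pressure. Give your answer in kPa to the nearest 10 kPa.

q_all(net) ≈ 230 kPa

Effective surcharge at the founding depth q = γ·D_f = 19.6 × 0.8 = 15.68 kPa.
q_ult = c·N_c + q·N_q
     = 88 × 5.14 + 15.68 × 1
     = 452.32 + 15.68 = 468 kPa.
Net ultimate: q_net = 468 − 15.68 = 452.32 kPa.
q_all(net) = 452.32 / 2 = 226.16 kPa.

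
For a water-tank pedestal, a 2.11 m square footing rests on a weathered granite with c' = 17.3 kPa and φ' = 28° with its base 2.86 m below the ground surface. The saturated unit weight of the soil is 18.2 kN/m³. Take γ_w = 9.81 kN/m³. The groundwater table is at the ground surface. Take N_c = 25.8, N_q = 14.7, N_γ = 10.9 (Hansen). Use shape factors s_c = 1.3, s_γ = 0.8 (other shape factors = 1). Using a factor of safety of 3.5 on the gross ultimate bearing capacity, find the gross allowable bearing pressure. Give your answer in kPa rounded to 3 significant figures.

γ' = 18.2 − 9.81 = 8.39 kN/m³ (submerged throughout). q = 8.39 × 2.86 = 23.995 kPa; the same γ' applies in the ½γBN_γ term.
c·N_c·s_c = 17.3 × 25.8 × 1.3 = 580.24 kPa
q·N_q = 23.995 × 14.7 = 352.73 kPa
0.5·γ·B·N_γ·s_γ = 0.5 × 8.39 × 2.11 × 10.9 × 0.8 = 77.185 kPa
q_ult = 580.24 + 352.73 + 77.185 = 1010.2 kPa.
q_all = 1010.2 / 3.5 = 288.62 kPa.

q_all ≈ 289 kPa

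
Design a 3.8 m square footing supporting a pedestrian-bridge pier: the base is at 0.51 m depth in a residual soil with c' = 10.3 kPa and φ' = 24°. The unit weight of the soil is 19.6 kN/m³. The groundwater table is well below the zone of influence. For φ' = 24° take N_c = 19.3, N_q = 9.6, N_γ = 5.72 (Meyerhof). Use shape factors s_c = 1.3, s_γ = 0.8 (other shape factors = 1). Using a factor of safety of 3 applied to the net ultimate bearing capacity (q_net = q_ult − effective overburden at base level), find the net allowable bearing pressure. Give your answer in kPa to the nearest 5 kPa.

q_all(net) ≈ 170 kPa

Effective surcharge at the founding depth q = γ·D_f = 19.6 × 0.51 = 9.996 kPa.
q_ult = c·N_c·s_c + q·N_q + 0.5·γ·B·N_γ·s_γ
     = 10.3 × 19.3 × 1.3 + 9.996 × 9.6 + 0.5 × 19.6 × 3.8 × 5.72 × 0.8
     = 258.43 + 95.962 + 170.41 = 524.8 kPa.
Net ultimate: q_net = 524.8 − 9.996 = 514.8 kPa.
q_all(net) = 514.8 / 3 = 171.6 kPa.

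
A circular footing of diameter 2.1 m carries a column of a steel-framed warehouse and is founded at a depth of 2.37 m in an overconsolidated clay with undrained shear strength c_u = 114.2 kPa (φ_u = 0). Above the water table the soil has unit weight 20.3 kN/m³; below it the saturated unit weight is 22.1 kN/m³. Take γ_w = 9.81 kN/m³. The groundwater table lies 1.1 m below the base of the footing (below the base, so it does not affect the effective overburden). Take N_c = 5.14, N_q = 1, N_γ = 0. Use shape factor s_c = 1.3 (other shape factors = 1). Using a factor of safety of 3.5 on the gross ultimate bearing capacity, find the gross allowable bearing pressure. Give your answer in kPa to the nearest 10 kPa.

Effective surcharge at the founding depth q = γ·D_f = 20.3 × 2.37 = 48.111 kPa.
q_ult = c·N_c·s_c + q·N_q
     = 114.2 × 5.14 × 1.3 + 48.111 × 1
     = 763.08 + 48.111 = 811.2 kPa.
q_all = 811.2 / 3.5 = 231.77 kPa.

q_all ≈ 230 kPa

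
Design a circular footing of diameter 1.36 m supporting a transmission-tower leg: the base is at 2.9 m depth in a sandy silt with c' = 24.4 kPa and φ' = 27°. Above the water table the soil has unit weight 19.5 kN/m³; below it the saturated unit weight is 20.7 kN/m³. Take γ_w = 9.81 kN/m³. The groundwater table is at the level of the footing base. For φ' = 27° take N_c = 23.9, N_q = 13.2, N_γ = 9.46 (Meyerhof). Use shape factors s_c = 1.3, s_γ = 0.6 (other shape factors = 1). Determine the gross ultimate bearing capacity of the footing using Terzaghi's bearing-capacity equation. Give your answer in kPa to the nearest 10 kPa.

Effective surcharge at the founding depth q = γ·D_f = 19.5 × 2.9 = 56.55 kPa.
The water table coincides with the base, so in the self-weight term γ → γ' = 10.89 kN/m³.
q_ult = c·N_c·s_c + q·N_q + 0.5·γ·B·N_γ·s_γ
     = 24.4 × 23.9 × 1.3 + 56.55 × 13.2 + 0.5 × 10.89 × 1.36 × 9.46 × 0.6
     = 758.11 + 746.46 + 42.032 = 1546.6 kPa.

q_ult ≈ 1550 kPa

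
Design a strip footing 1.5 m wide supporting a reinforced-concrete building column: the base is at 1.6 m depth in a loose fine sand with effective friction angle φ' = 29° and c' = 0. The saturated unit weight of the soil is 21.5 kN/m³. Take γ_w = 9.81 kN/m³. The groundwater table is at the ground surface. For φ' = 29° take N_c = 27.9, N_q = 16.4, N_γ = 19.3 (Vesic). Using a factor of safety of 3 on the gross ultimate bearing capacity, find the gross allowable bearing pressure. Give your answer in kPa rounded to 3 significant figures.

γ' = 21.5 − 9.81 = 11.69 kN/m³ (submerged throughout). q = 11.69 × 1.6 = 18.704 kPa; the same γ' applies in the ½γBN_γ term.
q·N_q = 18.704 × 16.4 = 306.75 kPa
0.5·γ·B·N_γ = 0.5 × 11.69 × 1.5 × 19.3 = 169.21 kPa
q_ult = 306.75 + 169.21 = 475.96 kPa.
q_all = 475.96 / 3 = 158.65 kPa.

q_all ≈ 159 kPa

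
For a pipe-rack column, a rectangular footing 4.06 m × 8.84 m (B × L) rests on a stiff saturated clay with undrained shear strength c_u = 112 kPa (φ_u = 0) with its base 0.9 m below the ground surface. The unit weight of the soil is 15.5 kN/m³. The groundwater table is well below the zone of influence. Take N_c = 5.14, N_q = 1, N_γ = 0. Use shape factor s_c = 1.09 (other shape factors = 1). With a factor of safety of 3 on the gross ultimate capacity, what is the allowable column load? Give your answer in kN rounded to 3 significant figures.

P_all ≈ 7670 kN

Effective surcharge at the founding depth q = γ·D_f = 15.5 × 0.9 = 13.95 kPa.
q_ult = c·N_c·s_c + q·N_q
     = 112 × 5.14 × 1.09 + 13.95 × 1
     = 627.49 + 13.95 = 641.44 kPa.
Gross allowable pressure q_all = 641.44 / 3 = 213.81 kPa.
Footing area = 35.8904 m², so allowable column load = 213.81 × 35.8904 = 7673.9 kN.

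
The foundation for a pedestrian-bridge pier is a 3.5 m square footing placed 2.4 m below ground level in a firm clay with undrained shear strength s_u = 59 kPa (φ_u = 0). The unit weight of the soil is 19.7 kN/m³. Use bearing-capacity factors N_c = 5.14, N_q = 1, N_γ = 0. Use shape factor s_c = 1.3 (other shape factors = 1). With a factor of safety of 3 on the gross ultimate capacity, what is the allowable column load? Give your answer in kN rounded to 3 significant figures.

Effective surcharge at the founding depth q = γ·D_f = 19.7 × 2.4 = 47.28 kPa.
q_ult = c·N_c·s_c + q·N_q
     = 59 × 5.14 × 1.3 + 47.28 × 1
     = 394.24 + 47.28 = 441.52 kPa.
Gross allowable pressure q_all = 441.52 / 3 = 147.17 kPa.
Footing area = 12.25 m², so allowable column load = 147.17 × 12.25 = 1802.9 kN.

P_all ≈ 1800 kN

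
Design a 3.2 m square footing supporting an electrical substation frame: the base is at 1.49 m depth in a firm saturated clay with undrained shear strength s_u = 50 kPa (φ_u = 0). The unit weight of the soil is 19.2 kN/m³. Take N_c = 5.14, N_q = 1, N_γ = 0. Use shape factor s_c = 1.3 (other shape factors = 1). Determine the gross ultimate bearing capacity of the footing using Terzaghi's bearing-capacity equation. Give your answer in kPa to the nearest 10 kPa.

q = γ·D_f = 19.2 × 1.49 = 28.608 kPa.
c·N_c·s_c = 50 × 5.14 × 1.3 = 334.1 kPa
q·N_q = 28.608 × 1 = 28.608 kPa
q_ult = 334.1 + 28.608 = 362.71 kPa.

q_ult ≈ 360 kPa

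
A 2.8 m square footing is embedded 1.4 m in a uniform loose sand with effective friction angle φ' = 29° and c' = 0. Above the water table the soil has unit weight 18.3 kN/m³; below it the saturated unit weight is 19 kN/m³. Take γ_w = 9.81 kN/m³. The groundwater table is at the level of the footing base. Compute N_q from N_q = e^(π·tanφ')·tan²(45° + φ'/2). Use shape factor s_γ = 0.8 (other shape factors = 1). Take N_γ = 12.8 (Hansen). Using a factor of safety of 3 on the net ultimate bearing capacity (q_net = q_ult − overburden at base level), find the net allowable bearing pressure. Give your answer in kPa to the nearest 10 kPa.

N_q = e^(π·tan29°)·tan²(59.5°) = 16.44.
Effective surcharge at the founding depth q = γ·D_f = 18.3 × 1.4 = 25.62 kPa.
The water table coincides with the base, so in the self-weight term γ → γ' = 9.19 kN/m³.
q_ult = q·N_q + 0.5·γ·B·N_γ·s_γ
     = 25.62 × 16.443 + 0.5 × 9.19 × 2.8 × 12.8 × 0.8
     = 421.28 + 131.75 = 553.03 kPa.
q_net = 553.03 − 25.62 = 527.41 kPa.
q_all(net) = 527.41 / 3 = 175.8 kPa.

q_all(net) ≈ 180 kPa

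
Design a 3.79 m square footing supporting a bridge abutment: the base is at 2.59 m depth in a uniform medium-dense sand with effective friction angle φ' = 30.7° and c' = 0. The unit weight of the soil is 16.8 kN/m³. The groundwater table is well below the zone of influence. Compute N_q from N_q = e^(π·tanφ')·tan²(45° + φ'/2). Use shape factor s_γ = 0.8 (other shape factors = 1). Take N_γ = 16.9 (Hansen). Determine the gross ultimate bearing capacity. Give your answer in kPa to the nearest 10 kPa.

q_ult ≈ 1300 kPa

tan30.7° = 0.5938, so N_q = e^(π×0.5938)·tan²(60.35°) = 6.458 × 3.086 = 19.93.
Effective surcharge at the founding depth q = γ·D_f = 16.8 × 2.59 = 43.512 kPa.
q_ult = q·N_q + 0.5·γ·B·N_γ·s_γ
     = 43.512 × 19.931 + 0.5 × 16.8 × 3.79 × 16.9 × 0.8
     = 867.23 + 430.42 = 1297.7 kPa.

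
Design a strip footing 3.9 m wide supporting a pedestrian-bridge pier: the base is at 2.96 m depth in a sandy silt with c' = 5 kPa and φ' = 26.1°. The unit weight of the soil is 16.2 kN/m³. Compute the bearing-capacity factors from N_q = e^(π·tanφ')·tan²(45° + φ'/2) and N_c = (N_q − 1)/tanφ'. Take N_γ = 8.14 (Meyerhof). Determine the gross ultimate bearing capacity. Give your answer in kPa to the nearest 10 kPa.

tan26.1° = 0.4899, so N_q = e^(π×0.4899)·tan²(58.05°) = 4.66 × 2.571 = 11.98.
N_c = (11.98 − 1)/tan26.1° = 22.42.
Overburden at base level: q = 16.2 × 2.96 = 47.952 kPa.
Cohesion term c·N_c = 5 × 22.416 = 112.08 kPa; surcharge term q·N_q = 47.952 × 11.981 = 574.54 kPa; self-weight term 0.5·γ·B·N_γ = 0.5 × 16.2 × 3.9 × 8.14 = 257.14 kPa.
q_ult = 112.08 + 574.54 + 257.14 = 943.76 kPa.

q_ult ≈ 940 kPa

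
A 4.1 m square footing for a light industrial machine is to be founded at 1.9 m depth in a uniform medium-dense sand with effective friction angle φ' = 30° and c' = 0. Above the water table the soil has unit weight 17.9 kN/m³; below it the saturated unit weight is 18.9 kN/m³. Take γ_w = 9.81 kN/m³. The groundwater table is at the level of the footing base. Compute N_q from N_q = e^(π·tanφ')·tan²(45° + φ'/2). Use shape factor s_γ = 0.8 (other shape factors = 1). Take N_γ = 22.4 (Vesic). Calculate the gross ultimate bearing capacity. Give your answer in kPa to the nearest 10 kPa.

tan30° = 0.5774, so N_q = e^(π×0.5774)·tan²(60°) = 6.134 × 3.0 = 18.4.
Overburden at base level: q = 17.9 × 1.9 = 34.01 kPa.
Below the base the soil is submerged, so the ½γBN_γ term uses γ' = 18.9 − 9.81 = 9.09 kN/m³.
Surcharge term q·N_q = 34.01 × 18.401 = 625.82 kPa; self-weight term 0.5·γ·B·N_γ·s_γ = 0.5 × 9.09 × 4.1 × 22.4 × 0.8 = 333.93 kPa.
q_ult = 625.82 + 333.93 = 959.75 kPa.

q_ult ≈ 960 kPa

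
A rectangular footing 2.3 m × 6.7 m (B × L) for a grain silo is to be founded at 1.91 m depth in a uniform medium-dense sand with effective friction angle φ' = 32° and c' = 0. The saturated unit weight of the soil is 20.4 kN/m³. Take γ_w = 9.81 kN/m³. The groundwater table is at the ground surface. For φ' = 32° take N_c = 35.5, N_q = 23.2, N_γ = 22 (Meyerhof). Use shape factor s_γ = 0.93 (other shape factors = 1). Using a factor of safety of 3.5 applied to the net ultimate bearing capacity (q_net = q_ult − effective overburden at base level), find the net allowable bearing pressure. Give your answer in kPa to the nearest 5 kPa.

q_all(net) ≈ 200 kPa

Water table at ground surface, so effective unit weight γ' = 20.4 − 9.81 = 10.59 kN/m³ is used throughout; overburden q = 10.59 × 1.91 = 20.227 kPa; the same γ' applies in the ½γBN_γ term.
Surcharge term q·N_q = 20.227 × 23.2 = 469.26 kPa; self-weight term 0.5·γ·B·N_γ·s_γ = 0.5 × 10.59 × 2.3 × 22 × 0.93 = 249.17 kPa.
q_ult = 469.26 + 249.17 = 718.44 kPa.
Net ultimate: q_net = 718.44 − 20.227 = 698.21 kPa.
q_all(net) = 698.21 / 3.5 = 199.49 kPa.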